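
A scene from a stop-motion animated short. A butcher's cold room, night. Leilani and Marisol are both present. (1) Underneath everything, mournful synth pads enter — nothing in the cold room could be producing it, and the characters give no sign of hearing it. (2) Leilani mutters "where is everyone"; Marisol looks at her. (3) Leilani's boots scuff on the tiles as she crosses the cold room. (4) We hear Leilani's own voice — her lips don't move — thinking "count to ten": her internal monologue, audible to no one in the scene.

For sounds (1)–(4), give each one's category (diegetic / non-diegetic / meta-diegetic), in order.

non-diegetic, diegetic, diegetic, meta-diegetic

(1) is non-diegetic: score with no on-screen or off-screen source; it exists for the audience alone.
(2) Leilani is a character speaking aloud in the scene → diegetic.
(3) is diegetic: a character's body making contact with the set — an in-world sound.
(4) Leilani's thought-voice: a private mental sound no other character can hear → meta-diegetic.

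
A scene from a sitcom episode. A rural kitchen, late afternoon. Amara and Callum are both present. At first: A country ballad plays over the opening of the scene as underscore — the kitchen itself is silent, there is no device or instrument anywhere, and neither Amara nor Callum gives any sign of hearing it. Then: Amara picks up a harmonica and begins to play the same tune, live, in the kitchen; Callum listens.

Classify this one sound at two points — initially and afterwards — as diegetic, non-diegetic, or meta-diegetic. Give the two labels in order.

Initially: no in-world source exists and no character can hear it — underscore → non-diegetic.
Afterwards: a harmonica is now a real source in the story world and the characters hear it → diegetic.

non-diegetic, diegetic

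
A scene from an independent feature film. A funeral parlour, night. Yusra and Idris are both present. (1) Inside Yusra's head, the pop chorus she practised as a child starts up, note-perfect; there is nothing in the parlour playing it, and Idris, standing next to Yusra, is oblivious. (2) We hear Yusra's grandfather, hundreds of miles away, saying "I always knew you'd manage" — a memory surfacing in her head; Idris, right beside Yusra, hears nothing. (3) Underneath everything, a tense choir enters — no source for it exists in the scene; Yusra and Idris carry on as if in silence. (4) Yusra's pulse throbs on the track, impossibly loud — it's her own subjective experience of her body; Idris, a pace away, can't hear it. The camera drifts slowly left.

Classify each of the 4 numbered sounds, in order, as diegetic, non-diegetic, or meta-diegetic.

meta-diegetic, meta-diegetic, non-diegetic, meta-diegetic

(1) it lives in Yusra's subjectivity, not in the parlour → meta-diegetic.
Sound (2): it's Yusra's recollection rendered as sound; the other character can't hear it, so meta-diegetic.
Sound (3): score with no on-screen or off-screen source; it exists for the audience alone, so non-diegetic.
Sound (4): a subjective body sound — Yusra's private perception, inaudible to Idris, so meta-diegetic.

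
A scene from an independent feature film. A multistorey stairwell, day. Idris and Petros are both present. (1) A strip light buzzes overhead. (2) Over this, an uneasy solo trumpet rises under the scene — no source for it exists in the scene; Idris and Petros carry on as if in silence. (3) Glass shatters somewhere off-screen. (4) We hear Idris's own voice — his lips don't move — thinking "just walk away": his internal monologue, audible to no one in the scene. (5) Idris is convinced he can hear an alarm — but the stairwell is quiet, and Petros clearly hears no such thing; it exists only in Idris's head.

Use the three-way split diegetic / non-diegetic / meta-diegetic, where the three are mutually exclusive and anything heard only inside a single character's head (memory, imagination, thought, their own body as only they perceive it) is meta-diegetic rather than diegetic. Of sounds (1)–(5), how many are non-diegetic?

1

(1) is diegetic: it's the actual ambient sound of the location.
(2) is non-diegetic: it has no source in the story world and no character can hear it — it's underscore.
(3) the sound comes from glass physically present in the location → diegetic.
(4) is meta-diegetic: it's Idris's unspoken thought, heard only by the audience via his subjectivity.
(5) the sound is imagined by Idris; nothing in the story world is producing it and Petros can't hear it → meta-diegetic.
So 1 of the 5 is non-diegetic: (2).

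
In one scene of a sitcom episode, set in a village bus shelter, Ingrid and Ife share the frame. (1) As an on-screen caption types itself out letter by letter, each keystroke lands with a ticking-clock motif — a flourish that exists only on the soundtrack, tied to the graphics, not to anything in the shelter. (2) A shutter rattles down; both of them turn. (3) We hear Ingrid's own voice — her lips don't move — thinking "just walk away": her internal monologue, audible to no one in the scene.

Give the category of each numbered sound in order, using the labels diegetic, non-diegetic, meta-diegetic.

non-diegetic, diegetic, meta-diegetic

(1) sound married to a title/caption — outside the diegesis by definition → non-diegetic.
Sound (2): a shutter is a real object/event in the scene's world, so diegetic.
(3) is meta-diegetic: Ingrid's thought-voice: a private mental sound no other character can hear.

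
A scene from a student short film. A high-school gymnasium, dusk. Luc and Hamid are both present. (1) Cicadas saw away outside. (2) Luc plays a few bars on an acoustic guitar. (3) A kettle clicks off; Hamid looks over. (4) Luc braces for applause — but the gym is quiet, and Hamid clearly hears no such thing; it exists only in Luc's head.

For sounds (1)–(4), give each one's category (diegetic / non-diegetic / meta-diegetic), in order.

(1) is diegetic: ambient/room sound belonging to the story's physical space.
(2) Luc is producing the music live, in the story world → diegetic.
(3) the sound comes from a kettle physically present in the location → diegetic.
(4) the sound is imagined by Luc; nothing in the story world is producing it and Hamid can't hear it → meta-diegetic.

diegetic, diegetic, diegetic, meta-diegetic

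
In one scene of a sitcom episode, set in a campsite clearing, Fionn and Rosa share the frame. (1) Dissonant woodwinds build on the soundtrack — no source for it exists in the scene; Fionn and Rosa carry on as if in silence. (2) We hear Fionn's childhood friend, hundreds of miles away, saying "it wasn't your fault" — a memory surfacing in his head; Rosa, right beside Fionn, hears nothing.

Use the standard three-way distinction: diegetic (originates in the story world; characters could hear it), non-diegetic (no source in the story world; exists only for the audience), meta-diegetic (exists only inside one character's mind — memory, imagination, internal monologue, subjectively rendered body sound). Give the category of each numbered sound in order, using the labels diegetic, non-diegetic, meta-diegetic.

non-diegetic, meta-diegetic

(1) is non-diegetic: it has no source in the story world and no character can hear it — it's underscore.
Sound (2): it's Fionn's recollection rendered as sound; the other character can't hear it, so meta-diegetic.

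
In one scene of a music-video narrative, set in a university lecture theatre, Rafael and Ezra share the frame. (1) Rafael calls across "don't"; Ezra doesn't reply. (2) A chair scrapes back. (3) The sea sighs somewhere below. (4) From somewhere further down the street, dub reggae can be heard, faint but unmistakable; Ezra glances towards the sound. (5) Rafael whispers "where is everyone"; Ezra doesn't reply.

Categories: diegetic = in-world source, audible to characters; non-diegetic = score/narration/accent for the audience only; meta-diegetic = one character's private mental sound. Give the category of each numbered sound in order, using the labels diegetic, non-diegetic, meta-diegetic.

Sound (1): on-screen dialogue — Rafael speaks and Ezra is there to hear, so diegetic.
(2) an in-world source (a chair); characters could hear it → diegetic.
Sound (3): it's the actual ambient sound of the location, so diegetic.
(4) the music has an off-screen but real-world source and a character hears it → diegetic.
Sound (5): Rafael is a character speaking aloud in the scene, so diegetic.

diegetic, diegetic, diegetic, diegetic, diegetic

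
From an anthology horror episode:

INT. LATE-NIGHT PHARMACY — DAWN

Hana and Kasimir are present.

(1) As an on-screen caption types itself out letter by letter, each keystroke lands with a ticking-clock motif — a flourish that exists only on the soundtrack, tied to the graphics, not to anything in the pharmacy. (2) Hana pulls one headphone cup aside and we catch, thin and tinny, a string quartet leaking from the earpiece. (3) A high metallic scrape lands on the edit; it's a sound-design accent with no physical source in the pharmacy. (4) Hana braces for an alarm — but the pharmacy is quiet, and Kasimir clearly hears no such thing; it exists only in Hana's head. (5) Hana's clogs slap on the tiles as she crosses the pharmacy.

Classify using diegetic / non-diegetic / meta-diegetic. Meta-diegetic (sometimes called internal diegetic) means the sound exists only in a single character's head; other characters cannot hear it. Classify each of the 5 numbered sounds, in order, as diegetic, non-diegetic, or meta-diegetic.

(1) sound married to a title/caption — outside the diegesis by definition → non-diegetic.
(2) is diegetic: it's leaking from a physical pair of headphones in the scene.
(3) it's a sound-design accent with no in-world source; no one in the scene can hear it → non-diegetic.
Sound (4): Hana alone 'hears' it — an imagined sound, not present in the space, so meta-diegetic.
(5) is diegetic: it's the physical sound of Hana moving in the space.

non-diegetic, diegetic, non-diegetic, meta-diegetic, diegetic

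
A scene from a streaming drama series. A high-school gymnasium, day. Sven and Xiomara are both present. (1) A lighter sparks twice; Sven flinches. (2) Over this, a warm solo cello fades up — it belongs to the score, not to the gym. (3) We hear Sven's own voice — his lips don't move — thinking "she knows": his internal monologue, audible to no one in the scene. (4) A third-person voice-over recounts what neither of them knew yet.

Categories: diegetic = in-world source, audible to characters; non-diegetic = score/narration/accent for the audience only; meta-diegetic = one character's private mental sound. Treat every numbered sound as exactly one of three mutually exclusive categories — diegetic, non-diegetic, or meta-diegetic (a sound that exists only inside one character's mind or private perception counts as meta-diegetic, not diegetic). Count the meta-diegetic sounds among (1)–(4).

(1) an in-world source (a lighter); characters could hear it → diegetic.
Sound (2): it has no source in the story world and no character can hear it — it's underscore, so non-diegetic.
Sound (3): it's Sven's unspoken thought, heard only by the audience via his subjectivity, so meta-diegetic.
Sound (4): external voice-over — not a character, not heard by anyone in the scene, so non-diegetic.
Meta-diegetic: (3) — that's 1.

1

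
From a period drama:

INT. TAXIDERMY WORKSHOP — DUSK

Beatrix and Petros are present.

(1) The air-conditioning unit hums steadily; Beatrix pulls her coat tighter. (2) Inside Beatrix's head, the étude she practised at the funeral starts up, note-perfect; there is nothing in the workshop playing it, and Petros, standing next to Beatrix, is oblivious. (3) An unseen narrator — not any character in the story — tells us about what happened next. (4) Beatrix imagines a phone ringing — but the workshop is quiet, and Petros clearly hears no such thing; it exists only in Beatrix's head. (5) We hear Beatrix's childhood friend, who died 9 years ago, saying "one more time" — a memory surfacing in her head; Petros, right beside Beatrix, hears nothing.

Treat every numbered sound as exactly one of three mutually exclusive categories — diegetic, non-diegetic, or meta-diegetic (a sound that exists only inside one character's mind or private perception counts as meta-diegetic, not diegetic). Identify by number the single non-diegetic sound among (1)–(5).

3

Sound (1): the air-conditioning unit is part of the location's real environment, so diegetic.
Sound (2): it lives in Beatrix's subjectivity, not in the workshop, so meta-diegetic.
(3) commentary laid over the scene from outside the fiction → non-diegetic.
(4) is meta-diegetic: subjective to Beatrix: the workshop is silent and Petros hears nothing.
(5) a remembered line, private to Beatrix — not present in the room, not audible to Petros → meta-diegetic.
Only (3) is non-diegetic.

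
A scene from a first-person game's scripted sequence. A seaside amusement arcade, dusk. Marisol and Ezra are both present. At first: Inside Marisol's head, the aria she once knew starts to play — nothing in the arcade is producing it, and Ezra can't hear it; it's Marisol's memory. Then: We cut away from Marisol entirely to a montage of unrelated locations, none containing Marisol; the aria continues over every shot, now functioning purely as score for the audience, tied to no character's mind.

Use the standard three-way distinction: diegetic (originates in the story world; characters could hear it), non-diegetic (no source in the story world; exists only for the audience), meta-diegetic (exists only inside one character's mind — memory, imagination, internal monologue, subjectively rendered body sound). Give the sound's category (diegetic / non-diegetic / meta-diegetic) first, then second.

meta-diegetic, non-diegetic

First: the music lives inside Marisol's mind alone; Ezra can't hear it → meta-diegetic.
Second: once it plays over shots Marisol isn't in, detached from any character's subjectivity, it's conventional underscore → non-diegetic.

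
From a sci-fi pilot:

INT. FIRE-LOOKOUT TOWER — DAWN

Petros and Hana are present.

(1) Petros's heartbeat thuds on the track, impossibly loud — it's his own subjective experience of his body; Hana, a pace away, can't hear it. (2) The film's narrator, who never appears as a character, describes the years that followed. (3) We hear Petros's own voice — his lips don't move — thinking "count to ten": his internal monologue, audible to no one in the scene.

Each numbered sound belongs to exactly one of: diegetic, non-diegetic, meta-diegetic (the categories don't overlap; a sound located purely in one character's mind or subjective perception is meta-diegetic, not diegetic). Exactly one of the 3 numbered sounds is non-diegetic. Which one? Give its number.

(1) is meta-diegetic: point-of-audition from inside Petros's body; not a sound in the room.
(2) is non-diegetic: external voice-over — not a character, not heard by anyone in the scene.
(3) is meta-diegetic: it's Petros's unspoken thought, heard only by the audience via his subjectivity.
Only (2) is non-diegetic.

2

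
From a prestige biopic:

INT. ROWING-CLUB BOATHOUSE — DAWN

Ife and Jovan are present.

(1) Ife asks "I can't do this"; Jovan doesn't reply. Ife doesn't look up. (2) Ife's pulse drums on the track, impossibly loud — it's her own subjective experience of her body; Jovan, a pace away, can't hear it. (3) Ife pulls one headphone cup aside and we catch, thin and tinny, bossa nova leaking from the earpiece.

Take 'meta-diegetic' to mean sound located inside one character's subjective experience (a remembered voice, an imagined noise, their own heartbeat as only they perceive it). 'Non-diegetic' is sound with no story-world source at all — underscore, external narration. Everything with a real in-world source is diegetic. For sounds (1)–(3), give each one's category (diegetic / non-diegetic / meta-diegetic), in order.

diegetic, meta-diegetic, diegetic

(1) Ife is a character speaking aloud in the scene → diegetic.
(2) is meta-diegetic: a subjective body sound — Ife's private perception, inaudible to Jovan.
(3) is diegetic: it's leaking from a physical pair of headphones in the scene.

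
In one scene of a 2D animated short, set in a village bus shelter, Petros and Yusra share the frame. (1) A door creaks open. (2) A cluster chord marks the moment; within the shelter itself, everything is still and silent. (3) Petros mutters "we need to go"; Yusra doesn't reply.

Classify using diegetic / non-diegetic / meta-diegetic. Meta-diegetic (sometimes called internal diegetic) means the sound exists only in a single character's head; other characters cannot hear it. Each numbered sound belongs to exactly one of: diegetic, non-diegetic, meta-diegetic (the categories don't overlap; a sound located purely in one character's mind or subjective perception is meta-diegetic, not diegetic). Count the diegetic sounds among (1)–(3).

2

(1) is diegetic: an in-world source (a door); characters could hear it.
(2) nothing in the scene produces it; it's an accent added for the audience → non-diegetic.
(3) is diegetic: spoken by a character present in the story world.
Diegetic: (1), (3) — that's 2.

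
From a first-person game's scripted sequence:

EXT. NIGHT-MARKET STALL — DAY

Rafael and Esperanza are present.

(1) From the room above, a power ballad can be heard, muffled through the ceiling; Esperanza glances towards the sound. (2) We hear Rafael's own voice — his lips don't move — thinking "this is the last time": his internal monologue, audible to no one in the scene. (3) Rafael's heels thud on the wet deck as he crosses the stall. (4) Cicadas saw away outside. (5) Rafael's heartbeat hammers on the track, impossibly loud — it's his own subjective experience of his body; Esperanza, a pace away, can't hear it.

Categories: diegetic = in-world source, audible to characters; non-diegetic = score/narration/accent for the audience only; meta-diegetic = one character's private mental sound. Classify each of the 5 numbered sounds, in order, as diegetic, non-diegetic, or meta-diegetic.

diegetic, meta-diegetic, diegetic, diegetic, meta-diegetic

(1) is diegetic: off-screen diegetic: the source is out of frame but still in the story's space.
(2) is meta-diegetic: it's Rafael's unspoken thought, heard only by the audience via his subjectivity.
(3) it's the physical sound of Rafael moving in the space → diegetic.
(4) is diegetic: ambient/room sound belonging to the story's physical space.
Sound (5): a subjective body sound — Rafael's private perception, inaudible to Esperanza, so meta-diegetic.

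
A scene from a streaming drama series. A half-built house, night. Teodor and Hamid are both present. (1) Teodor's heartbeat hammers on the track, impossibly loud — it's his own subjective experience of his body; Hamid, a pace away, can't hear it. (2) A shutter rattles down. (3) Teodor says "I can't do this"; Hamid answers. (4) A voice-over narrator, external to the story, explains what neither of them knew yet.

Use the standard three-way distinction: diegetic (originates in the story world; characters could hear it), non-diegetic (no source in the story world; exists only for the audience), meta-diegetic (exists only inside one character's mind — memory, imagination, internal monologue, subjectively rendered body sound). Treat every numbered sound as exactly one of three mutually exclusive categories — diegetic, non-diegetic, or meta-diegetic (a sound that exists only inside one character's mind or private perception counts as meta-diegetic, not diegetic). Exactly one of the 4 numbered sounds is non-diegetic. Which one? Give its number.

4

(1) is meta-diegetic: it's Teodor's internal bodily sensation rendered as sound; only Teodor 'hears' it.
(2) the sound comes from a shutter physically present in the location → diegetic.
Sound (3): Teodor is a character speaking aloud in the scene, so diegetic.
(4) is non-diegetic: the narrator exists outside the story world, addressing only the audience.
Only (4) is non-diegetic.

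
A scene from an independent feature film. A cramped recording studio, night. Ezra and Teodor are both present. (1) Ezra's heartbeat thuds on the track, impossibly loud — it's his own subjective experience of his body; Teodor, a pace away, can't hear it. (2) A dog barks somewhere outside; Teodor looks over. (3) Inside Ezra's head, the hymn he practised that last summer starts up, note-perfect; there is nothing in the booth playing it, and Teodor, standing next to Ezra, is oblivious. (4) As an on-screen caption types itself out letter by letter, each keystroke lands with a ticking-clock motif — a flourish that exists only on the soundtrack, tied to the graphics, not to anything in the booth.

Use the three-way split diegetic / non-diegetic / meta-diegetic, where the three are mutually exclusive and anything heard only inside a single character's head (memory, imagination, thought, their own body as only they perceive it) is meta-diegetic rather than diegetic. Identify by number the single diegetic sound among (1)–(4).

2

(1) is meta-diegetic: it's Ezra's internal bodily sensation rendered as sound; only Ezra 'hears' it.
(2) is diegetic: the sound comes from a dog physically present in the location.
(3) it lives in Ezra's subjectivity, not in the booth → meta-diegetic.
(4) sound married to a title/caption — outside the diegesis by definition → non-diegetic.
Only (2) is diegetic.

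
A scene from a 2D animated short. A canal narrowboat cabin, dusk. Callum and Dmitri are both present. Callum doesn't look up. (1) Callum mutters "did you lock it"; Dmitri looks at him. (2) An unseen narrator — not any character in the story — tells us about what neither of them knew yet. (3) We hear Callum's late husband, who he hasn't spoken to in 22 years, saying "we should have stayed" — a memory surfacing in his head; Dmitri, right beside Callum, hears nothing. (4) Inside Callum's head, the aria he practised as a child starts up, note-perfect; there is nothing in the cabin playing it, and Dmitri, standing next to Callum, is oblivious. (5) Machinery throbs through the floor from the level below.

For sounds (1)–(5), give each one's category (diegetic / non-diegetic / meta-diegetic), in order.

diegetic, non-diegetic, meta-diegetic, meta-diegetic, diegetic

Sound (1): on-screen dialogue — Callum speaks and Dmitri is there to hear, so diegetic.
Sound (2): commentary laid over the scene from outside the fiction, so non-diegetic.
Sound (3): it's Callum's recollection rendered as sound; the other character can't hear it, so meta-diegetic.
Sound (4): the music is a memory playing inside Callum's mind alone; no real-world source, Dmitri can't hear it, so meta-diegetic.
(5) is diegetic: machinery is part of the location's real environment.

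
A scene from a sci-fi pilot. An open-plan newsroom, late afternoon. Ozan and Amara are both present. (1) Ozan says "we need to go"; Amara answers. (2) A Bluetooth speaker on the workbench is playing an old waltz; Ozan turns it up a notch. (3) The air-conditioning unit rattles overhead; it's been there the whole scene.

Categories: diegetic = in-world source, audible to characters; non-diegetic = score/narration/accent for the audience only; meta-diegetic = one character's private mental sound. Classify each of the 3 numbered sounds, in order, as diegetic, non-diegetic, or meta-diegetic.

diegetic, diegetic, diegetic

Sound (1): Ozan is a character speaking aloud in the scene, so diegetic.
(2) is diegetic: the music comes from an on-screen device that Ozan responds to.
(3) the air-conditioning unit is part of the location's real environment → diegetic.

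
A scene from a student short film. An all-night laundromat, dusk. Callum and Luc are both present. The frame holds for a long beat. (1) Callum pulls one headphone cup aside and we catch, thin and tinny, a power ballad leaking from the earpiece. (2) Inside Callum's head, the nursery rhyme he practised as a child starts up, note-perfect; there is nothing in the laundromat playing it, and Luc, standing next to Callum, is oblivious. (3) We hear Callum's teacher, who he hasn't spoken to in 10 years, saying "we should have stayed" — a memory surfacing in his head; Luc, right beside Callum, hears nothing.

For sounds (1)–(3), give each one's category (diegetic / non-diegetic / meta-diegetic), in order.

diegetic, meta-diegetic, meta-diegetic

Sound (1): the earpiece is a real device on Callum's head — source music, so diegetic.
(2) the music is a memory playing inside Callum's mind alone; no real-world source, Luc can't hear it → meta-diegetic.
(3) it's Callum's recollection rendered as sound; the other character can't hear it → meta-diegetic.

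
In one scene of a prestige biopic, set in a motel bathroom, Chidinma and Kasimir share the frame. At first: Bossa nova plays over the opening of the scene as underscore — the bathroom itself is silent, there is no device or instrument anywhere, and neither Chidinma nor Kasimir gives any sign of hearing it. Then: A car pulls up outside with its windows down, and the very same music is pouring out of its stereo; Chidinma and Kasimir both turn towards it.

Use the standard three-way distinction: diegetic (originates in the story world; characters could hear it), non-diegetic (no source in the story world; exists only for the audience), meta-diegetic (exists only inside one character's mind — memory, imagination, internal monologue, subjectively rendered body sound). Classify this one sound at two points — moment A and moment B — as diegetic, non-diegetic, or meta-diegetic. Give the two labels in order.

Moment A: no in-world source exists and no character can hear it — underscore → non-diegetic.
Moment B: the car stereo is now a real source in the story world and the characters hear it → diegetic.

non-diegetic, diegetic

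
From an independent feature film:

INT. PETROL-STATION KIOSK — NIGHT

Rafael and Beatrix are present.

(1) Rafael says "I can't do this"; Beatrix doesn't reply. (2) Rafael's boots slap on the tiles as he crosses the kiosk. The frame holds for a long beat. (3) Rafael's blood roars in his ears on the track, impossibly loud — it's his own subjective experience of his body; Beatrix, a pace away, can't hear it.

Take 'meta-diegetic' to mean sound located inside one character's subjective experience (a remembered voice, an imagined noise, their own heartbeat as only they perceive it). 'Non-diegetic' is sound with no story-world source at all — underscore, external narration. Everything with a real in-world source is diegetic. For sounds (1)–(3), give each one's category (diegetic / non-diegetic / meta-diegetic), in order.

diegetic, diegetic, meta-diegetic

Sound (1): Rafael is a character speaking aloud in the scene, so diegetic.
Sound (2): it's the physical sound of Rafael moving in the space, so diegetic.
(3) is meta-diegetic: it's Rafael's internal bodily sensation rendered as sound; only Rafael 'hears' it.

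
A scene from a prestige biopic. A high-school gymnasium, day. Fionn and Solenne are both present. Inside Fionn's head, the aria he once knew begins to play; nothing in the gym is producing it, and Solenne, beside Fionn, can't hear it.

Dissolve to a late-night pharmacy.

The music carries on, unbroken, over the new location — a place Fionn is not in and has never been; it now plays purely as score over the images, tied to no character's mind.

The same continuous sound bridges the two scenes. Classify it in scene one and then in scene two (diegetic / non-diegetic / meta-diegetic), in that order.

Scene one: the music exists only inside Fionn's mind; Solenne can't hear it → meta-diegetic.
Scene two: it's detached from Fionn entirely and plays over unrelated images with no in-world source — conventional underscore → non-diegetic.

meta-diegetic, non-diegetic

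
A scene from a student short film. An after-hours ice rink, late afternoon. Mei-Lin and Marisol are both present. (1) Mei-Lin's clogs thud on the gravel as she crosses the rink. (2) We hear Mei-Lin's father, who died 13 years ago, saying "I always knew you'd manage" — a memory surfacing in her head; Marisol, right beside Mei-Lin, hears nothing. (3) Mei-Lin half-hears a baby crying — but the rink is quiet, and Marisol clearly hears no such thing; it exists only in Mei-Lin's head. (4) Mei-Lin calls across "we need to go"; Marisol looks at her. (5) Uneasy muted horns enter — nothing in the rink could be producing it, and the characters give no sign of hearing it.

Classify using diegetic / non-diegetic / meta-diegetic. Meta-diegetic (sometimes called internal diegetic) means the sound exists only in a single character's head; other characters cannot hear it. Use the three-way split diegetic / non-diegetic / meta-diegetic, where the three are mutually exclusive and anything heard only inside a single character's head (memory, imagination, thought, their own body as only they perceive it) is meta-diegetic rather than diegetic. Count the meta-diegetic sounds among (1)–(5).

2

Sound (1): it's the physical sound of Mei-Lin moving in the space, so diegetic.
(2) is meta-diegetic: a remembered line, private to Mei-Lin — not present in the room, not audible to Marisol.
(3) the sound is imagined by Mei-Lin; nothing in the story world is producing it and Marisol can't hear it → meta-diegetic.
(4) is diegetic: spoken by a character present in the story world.
(5) it has no source in the story world and no character can hear it — it's underscore → non-diegetic.
Meta-diegetic: (2), (3) — that's 2.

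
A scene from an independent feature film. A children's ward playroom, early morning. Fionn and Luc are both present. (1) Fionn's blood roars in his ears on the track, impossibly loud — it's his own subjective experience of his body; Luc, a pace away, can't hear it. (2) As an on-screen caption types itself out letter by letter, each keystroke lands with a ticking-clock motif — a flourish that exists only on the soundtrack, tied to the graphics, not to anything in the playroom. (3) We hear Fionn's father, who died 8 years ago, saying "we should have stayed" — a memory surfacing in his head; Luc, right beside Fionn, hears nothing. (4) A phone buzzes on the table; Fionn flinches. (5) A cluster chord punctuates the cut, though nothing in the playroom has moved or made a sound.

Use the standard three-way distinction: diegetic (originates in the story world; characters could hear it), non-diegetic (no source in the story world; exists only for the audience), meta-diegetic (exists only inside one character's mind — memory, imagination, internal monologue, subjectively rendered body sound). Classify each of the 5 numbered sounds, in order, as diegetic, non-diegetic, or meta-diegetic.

meta-diegetic, non-diegetic, meta-diegetic, diegetic, non-diegetic

(1) is meta-diegetic: point-of-audition from inside Fionn's body; not a sound in the room.
(2) is non-diegetic: the caption isn't part of the story world, so neither is the sound tied to it.
(3) it's Fionn's recollection rendered as sound; the other character can't hear it → meta-diegetic.
Sound (4): the sound comes from a phone physically present in the location, so diegetic.
Sound (5): it's a sound-design accent with no in-world source; no one in the scene can hear it, so non-diegetic.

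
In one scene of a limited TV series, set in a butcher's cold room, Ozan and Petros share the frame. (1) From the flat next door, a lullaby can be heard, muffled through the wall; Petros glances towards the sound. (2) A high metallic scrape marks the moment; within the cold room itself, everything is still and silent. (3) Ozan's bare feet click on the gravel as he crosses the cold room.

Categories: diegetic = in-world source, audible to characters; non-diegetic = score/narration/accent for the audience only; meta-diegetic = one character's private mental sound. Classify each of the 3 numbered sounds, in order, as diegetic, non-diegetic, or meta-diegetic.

diegetic, non-diegetic, diegetic

Sound (1): off-screen diegetic: the source is out of frame but still in the story's space, so diegetic.
(2) an editorial stinger — it belongs to the cut, not the story world → non-diegetic.
(3) is diegetic: a character's body making contact with the set — an in-world sound.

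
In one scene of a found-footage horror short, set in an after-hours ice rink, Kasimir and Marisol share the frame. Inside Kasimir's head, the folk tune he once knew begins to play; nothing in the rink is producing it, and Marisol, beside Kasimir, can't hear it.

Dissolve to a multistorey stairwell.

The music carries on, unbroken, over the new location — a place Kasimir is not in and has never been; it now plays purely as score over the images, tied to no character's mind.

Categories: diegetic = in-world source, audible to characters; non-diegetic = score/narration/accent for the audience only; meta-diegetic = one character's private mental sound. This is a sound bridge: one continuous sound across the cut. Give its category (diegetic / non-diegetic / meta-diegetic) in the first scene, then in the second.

meta-diegetic, non-diegetic

Scene one: the music exists only inside Kasimir's mind; Marisol can't hear it → meta-diegetic.
Scene two: it's detached from Kasimir entirely and plays over unrelated images with no in-world source — conventional underscore → non-diegetic.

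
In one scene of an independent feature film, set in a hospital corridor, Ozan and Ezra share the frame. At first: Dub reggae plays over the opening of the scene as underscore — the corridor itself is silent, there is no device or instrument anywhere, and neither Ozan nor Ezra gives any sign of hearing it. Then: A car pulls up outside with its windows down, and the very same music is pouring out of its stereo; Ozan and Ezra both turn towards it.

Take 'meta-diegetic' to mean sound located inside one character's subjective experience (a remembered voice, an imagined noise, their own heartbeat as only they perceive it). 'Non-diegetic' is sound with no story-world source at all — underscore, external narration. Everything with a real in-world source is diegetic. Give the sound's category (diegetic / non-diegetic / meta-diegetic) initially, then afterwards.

Initially: no in-world source exists and no character can hear it — underscore → non-diegetic.
Afterwards: the car stereo is now a real source in the story world and the characters hear it → diegetic.

non-diegetic, diegetic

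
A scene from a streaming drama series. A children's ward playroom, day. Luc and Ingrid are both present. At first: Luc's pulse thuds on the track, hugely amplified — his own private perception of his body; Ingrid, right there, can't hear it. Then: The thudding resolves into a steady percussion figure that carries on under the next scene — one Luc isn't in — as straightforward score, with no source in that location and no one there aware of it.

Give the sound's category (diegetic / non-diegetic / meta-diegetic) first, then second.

meta-diegetic, non-diegetic

First: it's Luc's subjective body sound, inaudible to Ingrid → meta-diegetic.
Second: detached from Luc and playing as sourceless score over a scene he isn't in — for the audience only → non-diegetic.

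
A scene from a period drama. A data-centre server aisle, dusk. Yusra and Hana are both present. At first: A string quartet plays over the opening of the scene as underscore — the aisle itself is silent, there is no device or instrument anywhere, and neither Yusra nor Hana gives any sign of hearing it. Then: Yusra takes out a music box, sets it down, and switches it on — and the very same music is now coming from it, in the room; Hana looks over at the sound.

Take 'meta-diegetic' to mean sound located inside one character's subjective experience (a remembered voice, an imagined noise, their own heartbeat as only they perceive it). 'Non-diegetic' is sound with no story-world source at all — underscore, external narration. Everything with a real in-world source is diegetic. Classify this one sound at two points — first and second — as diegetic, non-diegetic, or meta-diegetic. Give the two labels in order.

non-diegetic, diegetic

First: no in-world source exists and no character can hear it — underscore → non-diegetic.
Second: a music box is now a real source in the story world and the characters hear it → diegetic.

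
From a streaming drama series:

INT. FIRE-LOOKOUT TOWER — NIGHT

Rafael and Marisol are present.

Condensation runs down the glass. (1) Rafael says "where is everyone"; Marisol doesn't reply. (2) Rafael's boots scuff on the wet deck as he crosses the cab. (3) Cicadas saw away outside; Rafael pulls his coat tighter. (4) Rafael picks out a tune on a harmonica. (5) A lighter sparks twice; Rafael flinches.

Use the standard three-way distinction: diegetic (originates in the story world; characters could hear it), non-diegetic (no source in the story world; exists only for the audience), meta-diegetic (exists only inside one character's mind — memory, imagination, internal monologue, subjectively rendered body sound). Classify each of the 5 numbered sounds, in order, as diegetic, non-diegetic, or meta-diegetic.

Sound (1): spoken by a character present in the story world, so diegetic.
(2) a character's body making contact with the set — an in-world sound → diegetic.
(3) is diegetic: it's the actual ambient sound of the location.
Sound (4): a character is playing a harmonica on screen, so diegetic.
(5) the sound comes from a lighter physically present in the location → diegetic.

diegetic, diegetic, diegetic, diegetic, diegetic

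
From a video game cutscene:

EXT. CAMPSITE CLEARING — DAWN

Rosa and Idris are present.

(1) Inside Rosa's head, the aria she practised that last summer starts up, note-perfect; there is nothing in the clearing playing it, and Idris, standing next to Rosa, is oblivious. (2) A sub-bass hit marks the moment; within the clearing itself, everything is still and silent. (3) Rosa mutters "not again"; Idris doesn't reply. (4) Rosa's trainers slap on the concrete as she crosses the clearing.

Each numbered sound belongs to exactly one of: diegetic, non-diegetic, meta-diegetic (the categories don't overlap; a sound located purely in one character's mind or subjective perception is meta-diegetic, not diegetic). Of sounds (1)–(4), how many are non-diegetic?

1

(1) the music is a memory playing inside Rosa's mind alone; no real-world source, Idris can't hear it → meta-diegetic.
Sound (2): nothing in the scene produces it; it's an accent added for the audience, so non-diegetic.
(3) on-screen dialogue — Rosa speaks and Idris is there to hear → diegetic.
(4) is diegetic: Rosa's footsteps are produced in the story world.
So 1 of the 4 is non-diegetic: (2).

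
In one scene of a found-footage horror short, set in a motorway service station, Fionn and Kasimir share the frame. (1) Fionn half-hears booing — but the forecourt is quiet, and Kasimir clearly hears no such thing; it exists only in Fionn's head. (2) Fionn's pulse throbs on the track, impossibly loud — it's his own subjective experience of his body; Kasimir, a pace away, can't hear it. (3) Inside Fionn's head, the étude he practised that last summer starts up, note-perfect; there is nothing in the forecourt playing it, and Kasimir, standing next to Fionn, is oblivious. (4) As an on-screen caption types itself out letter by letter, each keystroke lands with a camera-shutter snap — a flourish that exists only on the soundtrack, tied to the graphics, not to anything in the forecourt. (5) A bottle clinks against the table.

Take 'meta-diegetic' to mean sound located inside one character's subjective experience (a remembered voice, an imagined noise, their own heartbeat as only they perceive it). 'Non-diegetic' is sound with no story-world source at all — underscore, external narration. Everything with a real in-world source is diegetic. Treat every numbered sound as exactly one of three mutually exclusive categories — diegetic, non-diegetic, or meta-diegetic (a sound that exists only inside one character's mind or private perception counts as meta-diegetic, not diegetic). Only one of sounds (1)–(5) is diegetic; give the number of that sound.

Sound (1): the sound is imagined by Fionn; nothing in the story world is producing it and Kasimir can't hear it, so meta-diegetic.
Sound (2): point-of-audition from inside Fionn's body; not a sound in the room, so meta-diegetic.
(3) it lives in Fionn's subjectivity, not in the forecourt → meta-diegetic.
Sound (4): sound married to a title/caption — outside the diegesis by definition, so non-diegetic.
(5) an in-world source (a bottle); characters could hear it → diegetic.
Only (5) is diegetic.

5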